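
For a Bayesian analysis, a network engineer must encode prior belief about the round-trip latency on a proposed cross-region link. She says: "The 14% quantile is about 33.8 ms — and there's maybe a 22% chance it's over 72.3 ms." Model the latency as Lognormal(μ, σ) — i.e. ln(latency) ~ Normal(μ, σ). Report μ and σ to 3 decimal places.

If T ~ Lognormal(μ,σ) then ln T ~ Normal(μ,σ), so the p-quantile of ln T is μ + z_p·σ.
ln(33.8) = 3.52 and ln(72.3) = 4.281; z_{0.14} = -1.08, z_{0.78} = 0.7722.
σ = (4.281 − 3.52)/(0.7722 − (-1.08)) = 0.410.
μ = 3.52 − (-1.08)·0.410 = 3.964.

μ ≈ 3.964, σ ≈ 0.410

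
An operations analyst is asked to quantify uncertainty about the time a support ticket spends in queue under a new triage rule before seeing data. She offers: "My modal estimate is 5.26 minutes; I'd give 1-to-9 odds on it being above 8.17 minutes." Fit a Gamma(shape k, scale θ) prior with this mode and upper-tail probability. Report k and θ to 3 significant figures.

k ≈ 10.6, θ ≈ 0.545

Gamma(k,θ) with k>1 has mode (k−1)θ, so θ = 5.26/(k−1).
Need P(X < 8.17) = 0.9 with θ tied to k this way. Start at k = 2, θ = 5.26: P(X<8.17) ≈ 0.460.
Too low — raise k to concentrate. Iterating converges to k ≈ 10.6.
Then θ = 5.26/(10.6−1) ≈ 0.545.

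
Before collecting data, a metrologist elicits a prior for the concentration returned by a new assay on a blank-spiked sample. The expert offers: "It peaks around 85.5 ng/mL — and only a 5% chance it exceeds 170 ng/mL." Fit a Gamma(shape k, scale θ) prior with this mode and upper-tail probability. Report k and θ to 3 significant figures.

k ≈ 6.87, θ ≈ 14.6

Gamma(k,θ) with k>1 has mode (k−1)θ, so θ = 85.5/(k−1).
Need P(X < 170) = 0.95 with θ tied to k this way. Start at k = 2, θ = 85.5: P(X<170) ≈ 0.591.
Too low — raise k to concentrate. Iterating converges to k ≈ 6.87.
Then θ = 85.5/(6.87−1) ≈ 14.6.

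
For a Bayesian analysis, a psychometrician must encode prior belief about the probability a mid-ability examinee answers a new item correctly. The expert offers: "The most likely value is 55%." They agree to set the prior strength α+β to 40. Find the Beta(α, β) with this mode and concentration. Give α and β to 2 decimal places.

For α,β > 1 the Beta mode is (α−1)/(α+β−2). With α+β = 40, the mode is (α−1)/38.
Set (α−1)/38 = 0.55 → α = 1 + 0.55·38 = 21.90.
β = 40 − α = 18.10.

α = 21.90, β = 18.10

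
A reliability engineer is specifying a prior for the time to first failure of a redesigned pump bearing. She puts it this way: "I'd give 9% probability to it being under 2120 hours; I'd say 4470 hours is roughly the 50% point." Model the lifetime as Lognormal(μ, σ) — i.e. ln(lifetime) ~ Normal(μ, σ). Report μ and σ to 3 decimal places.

If T ~ Lognormal(μ,σ) then ln T ~ Normal(μ,σ), so the p-quantile of ln T is μ + z_p·σ.
ln(2120) = 7.659 and ln(4470) = 8.405; z_{0.09} = -1.341, z_{0.5} = 0.
σ = (8.405 − 7.659)/(0 − (-1.341)) = 0.556.
μ = 7.659 − (-1.341)·0.556 = 8.405.

μ ≈ 8.405, σ ≈ 0.556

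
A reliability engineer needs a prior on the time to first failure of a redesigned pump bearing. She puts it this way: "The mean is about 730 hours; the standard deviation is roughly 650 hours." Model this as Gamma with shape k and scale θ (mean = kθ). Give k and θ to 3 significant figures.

For Gamma(k, scale θ): mean = kθ, variance = kθ², so CV = 1/√k.
CV = SD/mean = 650/730 = 0.8904, hence k = 1/CV² = 1.26.
Then θ = mean/k = 730/1.26 = 579.

k ≈ 1.26, θ ≈ 579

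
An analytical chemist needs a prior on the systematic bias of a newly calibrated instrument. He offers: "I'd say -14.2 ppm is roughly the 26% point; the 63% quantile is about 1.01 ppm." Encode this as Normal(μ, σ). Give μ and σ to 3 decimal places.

For Normal(μ,σ), the p-quantile is μ + z_p·σ. Here z_{0.26} = -0.6433, z_{0.63} = 0.3319.
So -14.2 = μ − 0.6433σ and 1.01 = μ + 0.3319σ.
Subtracting: σ = (1.01 − -14.2)/(0.3319 − (-0.6433)) = 15.597.
Then μ = -14.2 − (-0.6433)·15.597 = -4.166.

μ = -4.166, σ = 15.597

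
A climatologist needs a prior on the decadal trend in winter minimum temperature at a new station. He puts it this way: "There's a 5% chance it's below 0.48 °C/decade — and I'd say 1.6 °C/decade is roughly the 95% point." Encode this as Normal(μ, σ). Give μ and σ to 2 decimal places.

The p-quantile of Normal(μ,σ) is μ + z_p·σ, with z_{0.05} = -1.645 and z_{0.95} = 1.645.
Eliminate σ: μ = (z₂·x₁ − z₁·x₂)/(z₂ − z₁) = (1.645·0.48 − (-1.645)·1.6)/3.29 = 1.04.
Then σ = (x₂ − x₁)/(z₂ − z₁) = (1.6 − 0.48)/3.29 = 0.34.

μ = 1.04, σ = 0.34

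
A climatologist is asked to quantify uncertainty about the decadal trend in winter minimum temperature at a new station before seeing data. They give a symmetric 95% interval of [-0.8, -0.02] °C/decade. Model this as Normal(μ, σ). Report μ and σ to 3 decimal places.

A symmetric 95% interval runs μ ± z·σ with z = 1.96.
Half-width = 0.39, so σ = 0.39/1.96 = 0.199.
μ is the interval midpoint, -0.410.

μ = -0.410, σ = 0.199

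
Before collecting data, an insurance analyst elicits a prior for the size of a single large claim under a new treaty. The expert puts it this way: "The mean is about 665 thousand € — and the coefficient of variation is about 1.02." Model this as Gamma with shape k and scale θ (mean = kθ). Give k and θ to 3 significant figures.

k ≈ 0.961, θ ≈ 692

For Gamma(k, scale θ): mean = kθ, variance = kθ², so CV = 1/√k.
CV = 1.02, hence k = 1/CV² = 0.961.
Then θ = mean/k = 665/0.961 = 692.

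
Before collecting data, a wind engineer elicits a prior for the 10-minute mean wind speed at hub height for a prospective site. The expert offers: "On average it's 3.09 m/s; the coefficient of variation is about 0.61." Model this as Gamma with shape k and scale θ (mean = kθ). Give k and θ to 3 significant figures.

k ≈ 2.69, θ ≈ 1.15

For Gamma(k, scale θ): mean = kθ, variance = kθ², so CV = 1/√k.
CV = 0.61, hence k = 1/CV² = 2.69.
Then θ = mean/k = 3.09/2.69 = 1.15.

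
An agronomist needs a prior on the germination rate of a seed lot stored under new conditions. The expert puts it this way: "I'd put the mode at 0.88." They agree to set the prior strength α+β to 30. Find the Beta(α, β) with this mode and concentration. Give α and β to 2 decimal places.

For α,β > 1 the Beta mode is (α−1)/(α+β−2). With α+β = 30, the mode is (α−1)/28.
Set (α−1)/28 = 0.88 → α = 1 + 0.88·28 = 25.64.
β = 30 − α = 4.36.

α = 25.64, β = 4.36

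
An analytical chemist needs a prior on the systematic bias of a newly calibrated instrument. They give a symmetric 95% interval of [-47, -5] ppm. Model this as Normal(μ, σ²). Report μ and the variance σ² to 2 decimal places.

μ = -26.00, σ² = 114.80

A symmetric 95% interval runs μ ± z·σ with z = 1.96.
Half-width = 21, so σ = 21/1.96 = 10.714 and σ² = 114.80.
μ is the interval midpoint, -26.00.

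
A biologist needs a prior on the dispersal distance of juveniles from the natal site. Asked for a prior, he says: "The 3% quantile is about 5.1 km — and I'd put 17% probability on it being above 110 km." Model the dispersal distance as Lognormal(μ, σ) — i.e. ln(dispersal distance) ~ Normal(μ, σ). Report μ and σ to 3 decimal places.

μ ≈ 3.667, σ ≈ 1.083

If T ~ Lognormal(μ,σ) then ln T ~ Normal(μ,σ), so the p-quantile of ln T is μ + z_p·σ.
ln(5.1) = 1.629 and ln(110) = 4.7; z_{0.03} = -1.881, z_{0.83} = 0.9542.
σ = (4.7 − 1.629)/(0.9542 − (-1.881)) = 1.083.
μ = 1.629 − (-1.881)·1.083 = 3.667.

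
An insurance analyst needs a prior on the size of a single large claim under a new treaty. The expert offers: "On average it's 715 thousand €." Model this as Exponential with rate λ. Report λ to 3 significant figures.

Exponential mean = 1/λ, so λ = 1/715.0 = 0.0014.

λ ≈ 0.0014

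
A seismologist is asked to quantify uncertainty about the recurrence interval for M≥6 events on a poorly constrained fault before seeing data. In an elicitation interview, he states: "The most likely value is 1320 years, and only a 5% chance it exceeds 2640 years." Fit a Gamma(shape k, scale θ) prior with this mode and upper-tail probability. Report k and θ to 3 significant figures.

Gamma(k,θ) with k>1 has mode (k−1)θ, so θ = 1320/(k−1).
Need P(X < 2640) = 0.95 with θ tied to k this way. Start at k = 2, θ = 1320: P(X<2640) ≈ 0.594.
Too low — raise k to concentrate. Iterating converges to k ≈ 6.77.
Then θ = 1320/(6.77−1) ≈ 229.

k ≈ 6.77, θ ≈ 229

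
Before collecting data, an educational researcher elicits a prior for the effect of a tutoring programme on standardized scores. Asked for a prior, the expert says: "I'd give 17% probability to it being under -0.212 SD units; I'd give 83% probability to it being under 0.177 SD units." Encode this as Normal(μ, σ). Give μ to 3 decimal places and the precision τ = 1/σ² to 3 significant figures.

The p-quantile of Normal(μ,σ) is μ + z_p·σ, with z_{0.17} = -0.9542 and z_{0.83} = 0.9542.
Eliminate σ: μ = (z₂·x₁ − z₁·x₂)/(z₂ − z₁) = (0.9542·-0.212 − (-0.9542)·0.177)/1.908 = -0.017.
Then σ = (x₂ − x₁)/(z₂ − z₁) = (0.177 − -0.212)/1.908 = 0.204.
Precision τ = 1/σ² = 1/0.2038² = 24.1.

μ = -0.017, τ = 24.1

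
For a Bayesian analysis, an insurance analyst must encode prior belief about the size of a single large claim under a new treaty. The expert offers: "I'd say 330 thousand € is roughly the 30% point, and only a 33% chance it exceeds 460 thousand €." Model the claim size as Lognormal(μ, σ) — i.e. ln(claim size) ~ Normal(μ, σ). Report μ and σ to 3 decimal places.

If T ~ Lognormal(μ,σ) then ln T ~ Normal(μ,σ), so the p-quantile of ln T is μ + z_p·σ.
ln(330) = 5.799 and ln(460) = 6.131; z_{0.3} = -0.5244, z_{0.67} = 0.4399.
σ = (6.131 − 5.799)/(0.4399 − (-0.5244)) = 0.344.
μ = 5.799 − (-0.5244)·0.344 = 5.980.

μ ≈ 5.980, σ ≈ 0.344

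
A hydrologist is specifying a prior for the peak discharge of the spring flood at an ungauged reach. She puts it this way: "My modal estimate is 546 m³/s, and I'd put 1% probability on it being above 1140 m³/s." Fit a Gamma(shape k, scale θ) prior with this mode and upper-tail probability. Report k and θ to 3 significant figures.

Gamma(k,θ) with k>1 has mode (k−1)θ, so θ = 546/(k−1).
Need P(X < 1140) = 0.99 with θ tied to k this way. Start at k = 2, θ = 546: P(X<1140) ≈ 0.617.
Too low — raise k to concentrate. Iterating converges to k ≈ 9.99.
Then θ = 546/(9.99−1) ≈ 60.7.

k ≈ 9.99, θ ≈ 60.7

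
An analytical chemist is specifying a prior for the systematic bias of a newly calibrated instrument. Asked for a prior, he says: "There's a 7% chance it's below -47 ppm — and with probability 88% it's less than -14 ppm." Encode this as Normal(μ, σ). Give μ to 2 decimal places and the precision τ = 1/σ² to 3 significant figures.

The p-quantile of Normal(μ,σ) is μ + z_p·σ, with z_{0.07} = -1.476 and z_{0.88} = 1.175.
Eliminate σ: μ = (z₂·x₁ − z₁·x₂)/(z₂ − z₁) = (1.175·-47 − (-1.476)·-14)/2.651 = -28.63.
Then σ = (x₂ − x₁)/(z₂ − z₁) = (-14 − -47)/2.651 = 12.45.
Precision τ = 1/σ² = 1/12.45² = 0.00645.

μ = -28.63, τ = 0.00645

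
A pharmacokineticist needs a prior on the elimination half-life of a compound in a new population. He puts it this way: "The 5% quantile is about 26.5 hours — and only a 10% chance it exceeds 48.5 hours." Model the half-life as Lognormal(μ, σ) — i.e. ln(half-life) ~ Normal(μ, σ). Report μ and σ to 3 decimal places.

If T ~ Lognormal(μ,σ) then ln T ~ Normal(μ,σ), so the p-quantile of ln T is μ + z_p·σ.
ln(26.5) = 3.277 and ln(48.5) = 3.882; z_{0.05} = -1.645, z_{0.9} = 1.282.
σ = (3.882 − 3.277)/(1.282 − (-1.645)) = 0.207.
μ = 3.277 − (-1.645)·0.207 = 3.617.

μ ≈ 3.617, σ ≈ 0.207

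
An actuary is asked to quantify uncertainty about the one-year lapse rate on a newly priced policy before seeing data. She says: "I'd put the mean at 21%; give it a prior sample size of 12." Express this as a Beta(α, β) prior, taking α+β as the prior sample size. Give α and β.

Under the effective-sample-size interpretation, Beta(α, β) has prior mean α/(α+β) and prior sample size α+β.
So α+β = 12 and α/(α+β) = 0.21, giving α = 0.21·12 = 2.52 and β = 12 − 2.52 = 9.48.

α = 2.52, β = 9.48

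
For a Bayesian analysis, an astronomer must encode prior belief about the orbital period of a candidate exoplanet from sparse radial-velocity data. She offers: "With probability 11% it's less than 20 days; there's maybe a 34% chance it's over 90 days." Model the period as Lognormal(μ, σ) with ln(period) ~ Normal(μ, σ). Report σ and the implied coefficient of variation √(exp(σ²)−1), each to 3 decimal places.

σ ≈ 0.918, CV ≈ 1.149

If T ~ Lognormal(μ,σ) then ln T ~ Normal(μ,σ), so the p-quantile of ln T is μ + z_p·σ.
ln(20) = 2.996 and ln(90) = 4.5; z_{0.11} = -1.227, z_{0.66} = 0.4125.
σ = (4.5 − 2.996)/(0.4125 − (-1.227)) = 0.918.
μ = 2.996 − (-1.227)·0.918 = 4.121.
CV = √(exp(σ²)−1) = √(exp(0.8421)−1) = 1.149.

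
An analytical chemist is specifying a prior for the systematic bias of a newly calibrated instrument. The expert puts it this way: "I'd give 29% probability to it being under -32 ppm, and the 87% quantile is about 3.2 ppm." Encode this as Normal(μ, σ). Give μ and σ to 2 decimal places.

μ = -20.40, σ = 20.96

The p-quantile of Normal(μ,σ) is μ + z_p·σ, with z_{0.29} = -0.5534 and z_{0.87} = 1.126.
Eliminate σ: μ = (z₂·x₁ − z₁·x₂)/(z₂ − z₁) = (1.126·-32 − (-0.5534)·3.2)/1.68 = -20.40.
Then σ = (x₂ − x₁)/(z₂ − z₁) = (3.2 − -32)/1.68 = 20.96.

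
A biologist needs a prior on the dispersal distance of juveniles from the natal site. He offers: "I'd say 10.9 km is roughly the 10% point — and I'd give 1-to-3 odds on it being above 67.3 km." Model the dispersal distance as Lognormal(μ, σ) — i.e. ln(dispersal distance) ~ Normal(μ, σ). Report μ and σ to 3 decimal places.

If T ~ Lognormal(μ,σ) then ln T ~ Normal(μ,σ), so the p-quantile of ln T is μ + z_p·σ.
ln(10.9) = 2.389 and ln(67.3) = 4.209; z_{0.1} = -1.282, z_{0.75} = 0.6745.
σ = (4.209 − 2.389)/(0.6745 − (-1.282)) = 0.931.
μ = 2.389 − (-1.282)·0.931 = 3.581.

μ ≈ 3.581, σ ≈ 0.931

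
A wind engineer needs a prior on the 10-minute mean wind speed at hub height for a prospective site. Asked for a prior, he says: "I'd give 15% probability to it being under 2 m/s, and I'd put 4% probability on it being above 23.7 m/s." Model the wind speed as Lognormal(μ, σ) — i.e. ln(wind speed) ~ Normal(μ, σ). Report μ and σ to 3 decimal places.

If T ~ Lognormal(μ,σ) then ln T ~ Normal(μ,σ), so the p-quantile of ln T is μ + z_p·σ.
ln(2) = 0.6931 and ln(23.7) = 3.165; z_{0.15} = -1.036, z_{0.96} = 1.751.
σ = (3.165 − 0.6931)/(1.751 − (-1.036)) = 0.887.
μ = 0.6931 − (-1.036)·0.887 = 1.613.

μ ≈ 1.613, σ ≈ 0.887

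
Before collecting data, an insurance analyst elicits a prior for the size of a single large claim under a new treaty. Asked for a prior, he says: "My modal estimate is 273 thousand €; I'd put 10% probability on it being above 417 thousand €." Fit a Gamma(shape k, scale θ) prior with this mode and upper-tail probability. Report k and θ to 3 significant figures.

k ≈ 11.4, θ ≈ 26.3

Gamma(k,θ) with k>1 has mode (k−1)θ, so θ = 273/(k−1).
Need P(X < 417) = 0.9 with θ tied to k this way. Start at k = 2, θ = 273: P(X<417) ≈ 0.451.
Too low — raise k to concentrate. Iterating converges to k ≈ 11.4.
Then θ = 273/(11.4−1) ≈ 26.3.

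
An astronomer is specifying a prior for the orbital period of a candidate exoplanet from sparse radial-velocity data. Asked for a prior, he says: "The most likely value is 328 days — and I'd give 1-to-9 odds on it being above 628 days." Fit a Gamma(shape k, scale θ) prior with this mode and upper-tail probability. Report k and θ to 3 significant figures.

Gamma(k,θ) with k>1 has mode (k−1)θ, so θ = 328/(k−1).
Need P(X < 628) = 0.9 with θ tied to k this way. Start at k = 2, θ = 328: P(X<628) ≈ 0.570.
Too low — raise k to concentrate. Iterating converges to k ≈ 5.53.
Then θ = 328/(5.53−1) ≈ 72.3.

k ≈ 5.53, θ ≈ 72.3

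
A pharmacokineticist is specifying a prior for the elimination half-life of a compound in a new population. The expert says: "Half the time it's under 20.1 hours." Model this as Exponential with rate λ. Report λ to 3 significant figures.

Exponential median = ln 2 / λ, so λ = ln 2 / 20.1 = 0.0345.

λ ≈ 0.0345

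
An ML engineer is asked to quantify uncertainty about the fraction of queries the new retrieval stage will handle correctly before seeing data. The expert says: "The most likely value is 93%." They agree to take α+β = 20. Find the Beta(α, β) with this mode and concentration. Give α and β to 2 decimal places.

For α,β > 1 the Beta mode is (α−1)/(α+β−2). With α+β = 20, the mode is (α−1)/18.
Set (α−1)/18 = 0.93 → α = 1 + 0.93·18 = 17.74.
β = 20 − α = 2.26.

α = 17.74, β = 2.26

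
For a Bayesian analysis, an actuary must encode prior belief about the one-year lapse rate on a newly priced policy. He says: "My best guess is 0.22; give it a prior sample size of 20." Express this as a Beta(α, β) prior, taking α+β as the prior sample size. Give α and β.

α = 4.4, β = 15.6

Under the effective-sample-size interpretation, Beta(α, β) has prior mean α/(α+β) and prior sample size α+β.
So α+β = 20 and α/(α+β) = 0.22, giving α = 0.22·20 = 4.4 and β = 20 − 4.4 = 15.6.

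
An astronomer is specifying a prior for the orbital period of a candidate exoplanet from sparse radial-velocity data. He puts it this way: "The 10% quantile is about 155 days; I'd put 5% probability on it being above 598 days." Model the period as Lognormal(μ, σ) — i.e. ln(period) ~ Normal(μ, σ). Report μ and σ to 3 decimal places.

μ ≈ 5.635, σ ≈ 0.461

If T ~ Lognormal(μ,σ) then ln T ~ Normal(μ,σ), so the p-quantile of ln T is μ + z_p·σ.
ln(155) = 5.043 and ln(598) = 6.394; z_{0.1} = -1.282, z_{0.95} = 1.645.
σ = (6.394 − 5.043)/(1.645 − (-1.282)) = 0.461.
μ = 5.043 − (-1.282)·0.461 = 5.635.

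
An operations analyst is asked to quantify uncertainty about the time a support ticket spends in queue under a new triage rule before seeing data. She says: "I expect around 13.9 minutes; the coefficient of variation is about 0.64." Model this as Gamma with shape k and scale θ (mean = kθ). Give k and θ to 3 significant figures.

k ≈ 2.44, θ ≈ 5.69

For Gamma(k, scale θ): mean = kθ, variance = kθ², so CV = 1/√k.
CV = 0.64, hence k = 1/CV² = 2.44.
Then θ = mean/k = 13.9/2.44 = 5.69.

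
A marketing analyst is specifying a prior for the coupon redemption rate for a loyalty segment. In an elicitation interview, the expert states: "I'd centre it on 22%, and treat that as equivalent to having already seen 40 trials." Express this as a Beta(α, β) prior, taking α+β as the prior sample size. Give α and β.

α = 8.8, β = 31.2

Under the effective-sample-size interpretation, Beta(α, β) has prior mean α/(α+β) and prior sample size α+β.
So α+β = 40 and α/(α+β) = 0.22, giving α = 0.22·40 = 8.8 and β = 40 − 8.8 = 31.2.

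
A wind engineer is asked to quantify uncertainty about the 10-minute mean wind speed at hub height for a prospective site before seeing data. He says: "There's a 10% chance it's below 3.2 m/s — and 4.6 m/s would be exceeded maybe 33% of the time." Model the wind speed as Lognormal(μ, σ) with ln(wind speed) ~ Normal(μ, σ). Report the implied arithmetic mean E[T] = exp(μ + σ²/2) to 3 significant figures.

If T ~ Lognormal(μ,σ) then ln T ~ Normal(μ,σ), so the p-quantile of ln T is μ + z_p·σ.
ln(3.2) = 1.163 and ln(4.6) = 1.526; z_{0.1} = -1.282, z_{0.67} = 0.4399.
σ = (1.526 − 1.163)/(0.4399 − (-1.282)) = 0.211.
μ = 1.163 − (-1.282)·0.211 = 1.433.
E[T] = exp(μ + σ²/2) = exp(1.433 + 0.0222) = 4.29 m/s.

E[T] ≈ 4.29 m/s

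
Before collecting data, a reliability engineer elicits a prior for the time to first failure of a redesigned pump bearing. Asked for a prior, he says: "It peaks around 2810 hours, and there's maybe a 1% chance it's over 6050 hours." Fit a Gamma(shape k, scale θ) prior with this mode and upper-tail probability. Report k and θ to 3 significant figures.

k ≈ 9.23, θ ≈ 341

Gamma(k,θ) with k>1 has mode (k−1)θ, so θ = 2810/(k−1).
Need P(X < 6050) = 0.99 with θ tied to k this way. Start at k = 2, θ = 2810: P(X<6050) ≈ 0.634.
Too low — raise k to concentrate. Iterating converges to k ≈ 9.23.
Then θ = 2810/(9.23−1) ≈ 341.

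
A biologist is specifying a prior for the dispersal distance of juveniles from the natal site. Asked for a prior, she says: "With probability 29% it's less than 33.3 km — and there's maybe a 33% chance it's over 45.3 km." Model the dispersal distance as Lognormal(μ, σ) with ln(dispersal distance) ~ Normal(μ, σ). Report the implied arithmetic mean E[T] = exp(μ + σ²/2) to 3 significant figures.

E[T] ≈ 41.5 km

If T ~ Lognormal(μ,σ) then ln T ~ Normal(μ,σ), so the p-quantile of ln T is μ + z_p·σ.
ln(33.3) = 3.506 and ln(45.3) = 3.813; z_{0.29} = -0.5534, z_{0.67} = 0.4399.
σ = (3.813 − 3.506)/(0.4399 − (-0.5534)) = 0.310.
μ = 3.506 − (-0.5534)·0.310 = 3.677.
E[T] = exp(μ + σ²/2) = exp(3.677 + 0.0480) = 41.5 km.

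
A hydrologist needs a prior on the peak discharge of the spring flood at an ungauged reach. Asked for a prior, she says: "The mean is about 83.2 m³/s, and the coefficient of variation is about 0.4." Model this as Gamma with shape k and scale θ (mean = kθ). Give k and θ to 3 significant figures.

For Gamma(k, scale θ): mean = kθ, variance = kθ², so CV = 1/√k.
CV = 0.4, hence k = 1/CV² = 6.25.
Then θ = mean/k = 83.2/6.25 = 13.3.

k ≈ 6.25, θ ≈ 13.3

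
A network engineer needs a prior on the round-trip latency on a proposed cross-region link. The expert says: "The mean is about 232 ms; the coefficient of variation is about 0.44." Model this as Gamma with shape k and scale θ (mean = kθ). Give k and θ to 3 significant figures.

For Gamma(k, scale θ): mean = kθ, variance = kθ², so CV = 1/√k.
CV = 0.44, hence k = 1/CV² = 5.17.
Then θ = mean/k = 232/5.17 = 44.9.

k ≈ 5.17, θ ≈ 44.9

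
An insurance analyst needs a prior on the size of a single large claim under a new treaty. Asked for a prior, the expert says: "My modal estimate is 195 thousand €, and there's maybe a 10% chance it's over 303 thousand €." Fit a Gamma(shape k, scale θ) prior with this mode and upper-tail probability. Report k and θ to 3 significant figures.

Gamma(k,θ) with k>1 has mode (k−1)θ, so θ = 195/(k−1).
Need P(X < 303) = 0.9 with θ tied to k this way. Start at k = 2, θ = 195: P(X<303) ≈ 0.460.
Too low — raise k to concentrate. Iterating converges to k ≈ 10.6.
Then θ = 195/(10.6−1) ≈ 20.2.

k ≈ 10.6, θ ≈ 20.2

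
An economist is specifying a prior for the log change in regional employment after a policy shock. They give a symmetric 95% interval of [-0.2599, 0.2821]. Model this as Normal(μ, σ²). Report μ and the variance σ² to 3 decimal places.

μ = 0.011, σ² = 0.019

A symmetric 95% interval runs μ ± z·σ with z = 1.96.
Half-width = 0.271, so σ = 0.271/1.96 = 0.1383 and σ² = 0.019.
μ is the interval midpoint, 0.011.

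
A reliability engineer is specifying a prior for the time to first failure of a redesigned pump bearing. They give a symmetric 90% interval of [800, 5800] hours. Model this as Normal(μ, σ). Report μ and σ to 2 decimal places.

μ = 3300.00, σ = 1519.89

A symmetric 90% interval runs μ ± z·σ with z = 1.645.
Half-width = 2500, so σ = 2500/1.645 = 1519.89.
μ is the interval midpoint, 3300.00.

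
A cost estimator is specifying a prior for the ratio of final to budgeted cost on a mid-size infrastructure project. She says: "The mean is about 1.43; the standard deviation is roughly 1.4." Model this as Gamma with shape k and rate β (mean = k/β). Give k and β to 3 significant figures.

k ≈ 1.04, β ≈ 0.73

For Gamma(k, rate β): mean = k/β, variance = k/β², so CV = 1/√k.
CV = SD/mean = 1.4/1.43 = 0.979, hence k = 1/CV² = 1.04.
Then β = k/mean = 1.04/1.43 = 0.73.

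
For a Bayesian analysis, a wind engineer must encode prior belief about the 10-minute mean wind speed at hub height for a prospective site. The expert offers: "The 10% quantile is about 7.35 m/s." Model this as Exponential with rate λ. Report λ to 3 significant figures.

λ ≈ 0.0143

P(T < 7.35) = 1 − e^(−λ·7.35) = 0.1, so λ = −ln(1−0.1)/7.35 = −ln(0.9)/7.35 = 0.0143.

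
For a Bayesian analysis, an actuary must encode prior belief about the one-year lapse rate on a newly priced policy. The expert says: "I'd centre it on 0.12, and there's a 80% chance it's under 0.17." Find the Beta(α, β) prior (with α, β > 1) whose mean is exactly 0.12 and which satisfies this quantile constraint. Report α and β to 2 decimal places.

α ≈ 3.00, β ≈ 21.97

With mean 0.12 fixed, write α = 0.12s, β = 0.88s where s = α+β.
Need P(θ < 0.17) = 0.8 under Beta(0.12s, 0.88s). Normal approximation: (q−m)/√(m(1−m)/s) ≈ z_{0.8} = 0.842, so s ≈ 0.12·0.88·(0.842)²/(0.17−0.12)² = 29.9.
At s = 29.9: P(θ<0.17) ≈ 0.815. Adjusting to match 0.8 gives s ≈ 24.96.
So α = 0.12·24.96 ≈ 3.00, β = 0.88·24.96 ≈ 21.97.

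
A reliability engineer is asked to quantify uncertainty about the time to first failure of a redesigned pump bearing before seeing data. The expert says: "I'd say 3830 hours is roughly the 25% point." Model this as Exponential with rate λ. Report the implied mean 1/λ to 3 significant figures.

mean ≈ 13300 hours

P(T < 3830.0) = 1 − e^(−λ·3830.0) = 0.25, so λ = −ln(1−0.25)/3830.0 = −ln(0.75)/3830.0 = 7.51e-05.
Mean = 1/λ = 13300 hours.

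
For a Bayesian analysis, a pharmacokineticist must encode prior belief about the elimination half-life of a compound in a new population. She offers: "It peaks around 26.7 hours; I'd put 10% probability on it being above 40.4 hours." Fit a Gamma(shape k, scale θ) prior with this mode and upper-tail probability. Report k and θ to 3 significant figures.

Gamma(k,θ) with k>1 has mode (k−1)θ, so θ = 26.7/(k−1).
Need P(X < 40.4) = 0.9 with θ tied to k this way. Start at k = 2, θ = 26.7: P(X<40.4) ≈ 0.447.
Too low — raise k to concentrate. Iterating converges to k ≈ 11.9.
Then θ = 26.7/(11.9−1) ≈ 2.46.

k ≈ 11.9, θ ≈ 2.46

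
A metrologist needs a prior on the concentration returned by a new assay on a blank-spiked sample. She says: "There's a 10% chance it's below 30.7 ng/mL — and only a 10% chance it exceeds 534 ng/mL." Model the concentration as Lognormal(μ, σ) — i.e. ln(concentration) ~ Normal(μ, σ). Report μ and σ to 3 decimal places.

μ ≈ 4.852, σ ≈ 1.114

If T ~ Lognormal(μ,σ) then ln T ~ Normal(μ,σ), so the p-quantile of ln T is μ + z_p·σ.
ln(30.7) = 3.424 and ln(534) = 6.28; z_{0.1} = -1.282, z_{0.9} = 1.282.
σ = (6.28 − 3.424)/(1.282 − (-1.282)) = 1.114.
μ = 3.424 − (-1.282)·1.114 = 4.852.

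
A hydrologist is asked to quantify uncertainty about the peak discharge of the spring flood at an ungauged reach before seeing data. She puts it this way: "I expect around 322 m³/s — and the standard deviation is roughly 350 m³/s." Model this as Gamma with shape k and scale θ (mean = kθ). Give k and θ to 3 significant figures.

For Gamma(k, scale θ): mean = kθ, variance = kθ², so CV = 1/√k.
CV = SD/mean = 350/322 = 1.087, hence k = 1/CV² = 0.846.
Then θ = mean/k = 322/0.846 = 380.

k ≈ 0.846, θ ≈ 380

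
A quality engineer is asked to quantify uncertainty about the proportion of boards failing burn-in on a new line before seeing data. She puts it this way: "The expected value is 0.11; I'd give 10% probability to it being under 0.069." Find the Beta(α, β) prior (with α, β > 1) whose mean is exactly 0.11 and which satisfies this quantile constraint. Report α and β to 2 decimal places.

With mean 0.11 fixed, write α = 0.11s, β = 0.89s where s = α+β.
Need P(θ < 0.069) = 0.1 under Beta(0.11s, 0.89s). Normal approximation: (q−m)/√(m(1−m)/s) ≈ z_{0.1} = -1.28, so s ≈ 0.11·0.89·(-1.28)²/(0.069−0.11)² = 95.7.
At s = 95.7: P(θ<0.069) ≈ 0.085. Adjusting to match 0.1 gives s ≈ 84.73.
So α = 0.11·84.73 ≈ 9.32, β = 0.89·84.73 ≈ 75.41.

α ≈ 9.32, β ≈ 75.41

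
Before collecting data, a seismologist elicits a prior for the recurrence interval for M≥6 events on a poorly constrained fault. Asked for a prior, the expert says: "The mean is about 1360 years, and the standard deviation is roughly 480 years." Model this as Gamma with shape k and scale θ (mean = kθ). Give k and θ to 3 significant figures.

For Gamma(k, scale θ): mean = kθ, variance = kθ², so CV = 1/√k.
CV = SD/mean = 480/1360 = 0.3529, hence k = 1/CV² = 8.03.
Then θ = mean/k = 1360/8.03 = 169.

k ≈ 8.03, θ ≈ 169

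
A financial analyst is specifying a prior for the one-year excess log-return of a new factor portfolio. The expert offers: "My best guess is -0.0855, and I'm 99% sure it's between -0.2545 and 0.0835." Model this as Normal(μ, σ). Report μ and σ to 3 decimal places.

μ = -0.086, σ = 0.066

A symmetric 99% interval runs μ ± z·σ with z = 2.576.
Half-width = 0.169, so σ = 0.169/2.576 = 0.066.
μ is the stated best guess, -0.086.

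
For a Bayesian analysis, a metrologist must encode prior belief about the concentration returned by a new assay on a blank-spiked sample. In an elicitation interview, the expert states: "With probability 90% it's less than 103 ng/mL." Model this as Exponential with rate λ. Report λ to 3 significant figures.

λ ≈ 0.0224

P(T < 103.0) = 1 − e^(−λ·103.0) = 0.9, so λ = −ln(1−0.9)/103.0 = −ln(0.1)/103.0 = 0.0224.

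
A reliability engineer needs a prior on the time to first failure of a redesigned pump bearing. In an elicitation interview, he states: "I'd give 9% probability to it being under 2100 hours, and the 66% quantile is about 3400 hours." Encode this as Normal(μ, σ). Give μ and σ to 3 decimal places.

μ = 3094.161, σ = 741.494

For Normal(μ,σ), the p-quantile is μ + z_p·σ. Here z_{0.09} = -1.341, z_{0.66} = 0.4125.
So 2100 = μ − 1.341σ and 3400 = μ + 0.4125σ.
Subtracting: σ = (3400 − 2100)/(0.4125 − (-1.341)) = 741.494.
Then μ = 2100 − (-1.341)·741.494 = 3094.161.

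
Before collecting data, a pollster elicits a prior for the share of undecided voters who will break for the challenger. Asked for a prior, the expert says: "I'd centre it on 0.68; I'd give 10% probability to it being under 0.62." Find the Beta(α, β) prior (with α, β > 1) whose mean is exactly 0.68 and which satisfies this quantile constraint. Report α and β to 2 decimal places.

α ≈ 68.93, β ≈ 32.44

With mean 0.68 fixed, write α = 0.68s, β = 0.32s where s = α+β.
Need P(θ < 0.62) = 0.1 under Beta(0.68s, 0.32s). Normal approximation: (q−m)/√(m(1−m)/s) ≈ z_{0.1} = -1.28, so s ≈ 0.68·0.32·(-1.28)²/(0.62−0.68)² = 99.3.
At s = 99.3: P(θ<0.62) ≈ 0.102. Adjusting to match 0.1 gives s ≈ 101.37.
So α = 0.68·101.37 ≈ 68.93, β = 0.32·101.37 ≈ 32.44.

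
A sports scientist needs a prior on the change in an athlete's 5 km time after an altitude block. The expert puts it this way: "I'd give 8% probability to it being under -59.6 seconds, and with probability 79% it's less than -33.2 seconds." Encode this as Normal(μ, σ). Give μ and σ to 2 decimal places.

For Normal(μ,σ), the p-quantile is μ + z_p·σ. Here z_{0.08} = -1.405, z_{0.79} = 0.8064.
So -59.6 = μ − 1.405σ and -33.2 = μ + 0.8064σ.
Subtracting: σ = (-33.2 − -59.6)/(0.8064 − (-1.405)) = 11.94.
Then μ = -59.6 − (-1.405)·11.94 = -42.83.

μ = -42.83, σ = 11.94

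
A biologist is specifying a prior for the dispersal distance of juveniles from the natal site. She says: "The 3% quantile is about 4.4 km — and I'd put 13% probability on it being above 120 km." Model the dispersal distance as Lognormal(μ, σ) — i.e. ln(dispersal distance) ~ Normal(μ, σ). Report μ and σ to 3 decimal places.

μ ≈ 3.549, σ ≈ 1.099

If T ~ Lognormal(μ,σ) then ln T ~ Normal(μ,σ), so the p-quantile of ln T is μ + z_p·σ.
ln(4.4) = 1.482 and ln(120) = 4.787; z_{0.03} = -1.881, z_{0.87} = 1.126.
σ = (4.787 − 1.482)/(1.126 − (-1.881)) = 1.099.
μ = 1.482 − (-1.881)·1.099 = 3.549.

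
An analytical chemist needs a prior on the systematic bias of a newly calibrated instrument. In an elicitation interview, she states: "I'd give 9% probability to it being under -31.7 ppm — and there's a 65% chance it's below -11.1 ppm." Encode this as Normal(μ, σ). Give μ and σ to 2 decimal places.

μ = -15.70, σ = 11.93

For Normal(μ,σ), the p-quantile is μ + z_p·σ. Here z_{0.09} = -1.341, z_{0.65} = 0.3853.
So -31.7 = μ − 1.341σ and -11.1 = μ + 0.3853σ.
Subtracting: σ = (-11.1 − -31.7)/(0.3853 − (-1.341)) = 11.93.
Then μ = -31.7 − (-1.341)·11.93 = -15.70.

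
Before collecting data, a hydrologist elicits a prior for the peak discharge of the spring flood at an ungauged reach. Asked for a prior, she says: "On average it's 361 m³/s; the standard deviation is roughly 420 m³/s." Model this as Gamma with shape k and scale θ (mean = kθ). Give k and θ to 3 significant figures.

For Gamma(k, scale θ): mean = kθ, variance = kθ², so CV = 1/√k.
CV = SD/mean = 420/361 = 1.163, hence k = 1/CV² = 0.739.
Then θ = mean/k = 361/0.739 = 489.

k ≈ 0.739, θ ≈ 489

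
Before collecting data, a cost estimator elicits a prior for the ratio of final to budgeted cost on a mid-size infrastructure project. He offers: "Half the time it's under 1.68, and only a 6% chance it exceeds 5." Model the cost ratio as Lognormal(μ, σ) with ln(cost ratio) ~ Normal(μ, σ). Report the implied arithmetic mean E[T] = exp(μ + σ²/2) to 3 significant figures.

If T ~ Lognormal(μ,σ) then ln T ~ Normal(μ,σ), so the p-quantile of ln T is μ + z_p·σ.
ln(1.68) = 0.5188 and ln(5) = 1.609; z_{0.5} = 0, z_{0.94} = 1.555.
σ = (1.609 − 0.5188)/(1.555 − (0)) = 0.701.
μ = 0.5188 − (0)·0.701 = 0.519.
E[T] = exp(μ + σ²/2) = exp(0.519 + 0.2460) = 2.15.

E[T] ≈ 2.15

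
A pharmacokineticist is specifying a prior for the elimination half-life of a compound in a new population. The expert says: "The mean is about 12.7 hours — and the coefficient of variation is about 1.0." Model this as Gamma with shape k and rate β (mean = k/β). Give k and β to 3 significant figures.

k ≈ 1, β ≈ 0.0787

For Gamma(k, rate β): mean = k/β, variance = k/β², so CV = 1/√k.
CV = 1.0, hence k = 1/CV² = 1.
Then β = k/mean = 1/12.7 = 0.0787.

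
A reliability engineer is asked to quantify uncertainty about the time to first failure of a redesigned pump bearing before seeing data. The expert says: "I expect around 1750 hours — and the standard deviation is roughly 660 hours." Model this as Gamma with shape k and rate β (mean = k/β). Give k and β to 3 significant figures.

k ≈ 7.03, β ≈ 0.00402

For Gamma(k, rate β): mean = k/β, variance = k/β², so CV = 1/√k.
CV = SD/mean = 660/1750 = 0.3771, hence k = 1/CV² = 7.03.
Then β = k/mean = 7.03/1750 = 0.00402.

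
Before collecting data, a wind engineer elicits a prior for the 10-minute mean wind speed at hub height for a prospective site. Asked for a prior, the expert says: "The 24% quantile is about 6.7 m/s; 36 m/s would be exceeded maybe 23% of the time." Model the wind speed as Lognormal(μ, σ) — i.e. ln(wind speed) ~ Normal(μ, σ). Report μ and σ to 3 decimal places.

If T ~ Lognormal(μ,σ) then ln T ~ Normal(μ,σ), so the p-quantile of ln T is μ + z_p·σ.
ln(6.7) = 1.902 and ln(36) = 3.584; z_{0.24} = -0.7063, z_{0.77} = 0.7388.
σ = (3.584 − 1.902)/(0.7388 − (-0.7063)) = 1.163.
μ = 1.902 − (-0.7063)·1.163 = 2.724.

μ ≈ 2.724, σ ≈ 1.163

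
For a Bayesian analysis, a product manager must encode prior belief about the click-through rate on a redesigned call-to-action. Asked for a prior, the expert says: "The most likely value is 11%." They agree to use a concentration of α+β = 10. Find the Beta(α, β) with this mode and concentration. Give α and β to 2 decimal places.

α = 1.88, β = 8.12

For α,β > 1 the Beta mode is (α−1)/(α+β−2). With α+β = 10, the mode is (α−1)/8.
Set (α−1)/8 = 0.11 → α = 1 + 0.11·8 = 1.88.
β = 10 − α = 8.12.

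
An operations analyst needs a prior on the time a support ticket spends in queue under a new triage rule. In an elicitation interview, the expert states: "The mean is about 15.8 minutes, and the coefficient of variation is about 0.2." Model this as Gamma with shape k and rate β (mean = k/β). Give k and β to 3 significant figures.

For Gamma(k, rate β): mean = k/β, variance = k/β², so CV = 1/√k.
CV = 0.2, hence k = 1/CV² = 25.
Then β = k/mean = 25/15.8 = 1.58.

k ≈ 25, β ≈ 1.58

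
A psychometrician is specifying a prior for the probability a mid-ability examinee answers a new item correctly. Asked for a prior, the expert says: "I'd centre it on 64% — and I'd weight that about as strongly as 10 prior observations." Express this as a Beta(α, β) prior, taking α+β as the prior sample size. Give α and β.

α = 6.4, β = 3.6

Under the effective-sample-size interpretation, Beta(α, β) has prior mean α/(α+β) and prior sample size α+β.
So α+β = 10 and α/(α+β) = 0.64, giving α = 0.64·10 = 6.4 and β = 10 − 6.4 = 3.6.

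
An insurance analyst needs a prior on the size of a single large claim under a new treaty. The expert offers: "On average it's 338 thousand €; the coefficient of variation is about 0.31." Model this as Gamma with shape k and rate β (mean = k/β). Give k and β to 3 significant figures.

k ≈ 10.4, β ≈ 0.0308

For Gamma(k, rate β): mean = k/β, variance = k/β², so CV = 1/√k.
CV = 0.31, hence k = 1/CV² = 10.4.
Then β = k/mean = 10.4/338 = 0.0308.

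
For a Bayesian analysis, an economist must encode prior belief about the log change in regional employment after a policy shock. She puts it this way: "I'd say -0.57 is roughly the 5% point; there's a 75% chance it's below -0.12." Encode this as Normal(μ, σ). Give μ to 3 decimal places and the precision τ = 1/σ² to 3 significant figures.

μ = -0.251, τ = 26.6

For Normal(μ,σ), the p-quantile is μ + z_p·σ. Here z_{0.05} = -1.645, z_{0.75} = 0.6745.
So -0.57 = μ − 1.645σ and -0.12 = μ + 0.6745σ.
Subtracting: σ = (-0.12 − -0.57)/(0.6745 − (-1.645)) = 0.194.
Then μ = -0.57 − (-1.645)·0.194 = -0.251.
Precision τ = 1/σ² = 1/0.194² = 26.6.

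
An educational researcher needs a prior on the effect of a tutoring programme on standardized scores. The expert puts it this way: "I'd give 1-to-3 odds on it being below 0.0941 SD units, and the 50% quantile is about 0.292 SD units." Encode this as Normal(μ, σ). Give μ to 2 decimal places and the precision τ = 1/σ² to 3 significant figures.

For Normal(μ,σ), the p-quantile is μ + z_p·σ. Here z_{0.25} = -0.6745, z_{0.5} = 0.
So 0.0941 = μ − 0.6745σ and 0.292 = μ + 0σ.
Subtracting: σ = (0.292 − 0.0941)/(0 − (-0.6745)) = 0.29.
Then μ = 0.0941 − (-0.6745)·0.29 = 0.29.
Precision τ = 1/σ² = 1/0.2934² = 11.6.

μ = 0.29, τ = 11.6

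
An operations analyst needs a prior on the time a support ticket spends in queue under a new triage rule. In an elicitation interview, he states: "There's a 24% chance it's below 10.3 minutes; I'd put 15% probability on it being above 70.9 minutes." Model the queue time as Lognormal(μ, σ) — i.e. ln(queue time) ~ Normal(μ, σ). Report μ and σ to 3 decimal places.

μ ≈ 3.114, σ ≈ 1.107

If T ~ Lognormal(μ,σ) then ln T ~ Normal(μ,σ), so the p-quantile of ln T is μ + z_p·σ.
ln(10.3) = 2.332 and ln(70.9) = 4.261; z_{0.24} = -0.7063, z_{0.85} = 1.036.
σ = (4.261 − 2.332)/(1.036 − (-0.7063)) = 1.107.
μ = 2.332 − (-0.7063)·1.107 = 3.114.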